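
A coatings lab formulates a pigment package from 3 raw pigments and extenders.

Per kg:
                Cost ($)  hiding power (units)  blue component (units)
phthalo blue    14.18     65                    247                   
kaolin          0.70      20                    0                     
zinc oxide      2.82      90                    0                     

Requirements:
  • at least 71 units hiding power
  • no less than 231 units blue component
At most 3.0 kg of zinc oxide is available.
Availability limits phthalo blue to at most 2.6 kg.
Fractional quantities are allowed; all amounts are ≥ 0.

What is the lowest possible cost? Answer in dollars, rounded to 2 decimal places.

$13.58

This is a linear program. Let x1 = kg of phthalo blue, x2 = kg of kaolin, x3 = kg of zinc oxide.
Minimize 14.18x1 + 0.7x2 + 2.82x3 subject to:
  65x1 + 20x2 + 90x3 ≥ 71   (hiding power)
  247x1 ≥ 231   (blue component)
  x3 ≤ 3
  x1 ≤ 2.6
  x1, x2, x3 ≥ 0.
The minimum-cost mix takes nothing from kaolin — only phthalo blue, zinc oxide. The hiding power and blue component requirements are met with equality.
Optimal quantities: phthalo blue = 0.9352 kg, zinc oxide = 0.1135 kg.
Hence cost = 14.18·0.9352 + 2.82·0.1135 = $13.5812.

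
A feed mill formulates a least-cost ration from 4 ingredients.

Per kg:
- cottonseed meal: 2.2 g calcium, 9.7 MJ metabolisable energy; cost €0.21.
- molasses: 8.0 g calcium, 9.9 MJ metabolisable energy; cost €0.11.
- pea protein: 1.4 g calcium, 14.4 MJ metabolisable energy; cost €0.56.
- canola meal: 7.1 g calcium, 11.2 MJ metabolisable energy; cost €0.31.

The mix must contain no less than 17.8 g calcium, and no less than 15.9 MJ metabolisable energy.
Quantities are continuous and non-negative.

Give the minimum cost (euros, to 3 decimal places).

€0.245

Let x1 = kg of cottonseed meal, x2 = kg of molasses, x3 = kg of pea protein, x4 = kg of canola meal.
Minimise 0.21x1 + 0.11x2 + 0.56x3 + 0.31x4 s.t.:
  2.2x1 + 8x2 + 1.4x3 + 7.1x4 ≥ 17.8   (calcium)
  9.7x1 + 9.9x2 + 14.4x3 + 11.2x4 ≥ 15.9   (metabolisable energy)
  x1, x2, x3, x4 ≥ 0.
The optimal basis is {molasses}; cottonseed meal, pea protein, canola meal drop out. Binding constraint: calcium.
That vertex is x2 = 2.225.
Total cost: 0.11·2.225 = 0.24475.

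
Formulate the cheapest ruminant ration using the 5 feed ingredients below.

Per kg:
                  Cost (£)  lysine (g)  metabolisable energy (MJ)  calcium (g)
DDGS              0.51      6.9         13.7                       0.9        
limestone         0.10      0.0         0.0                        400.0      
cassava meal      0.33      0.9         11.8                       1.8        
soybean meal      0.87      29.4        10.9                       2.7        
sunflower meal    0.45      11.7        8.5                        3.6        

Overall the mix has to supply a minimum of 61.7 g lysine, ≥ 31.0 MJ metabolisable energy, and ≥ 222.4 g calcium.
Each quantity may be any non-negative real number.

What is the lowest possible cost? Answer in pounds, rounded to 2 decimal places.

£2.08

Let x1 = kg of DDGS, x2 = kg of limestone, x3 = kg of cassava meal, x4 = kg of soybean meal, x5 = kg of sunflower meal.
min 0.51x1 + 0.1x2 + 0.33x3 + 0.87x4 + 0.45x5 subject to:
  6.9x1 + 0.9x3 + 29.4x4 + 11.7x5 ≥ 61.7   (lysine)
  13.7x1 + 11.8x3 + 10.9x4 + 8.5x5 ≥ 31   (metabolisable energy)
  0.9x1 + 400x2 + 1.8x3 + 2.7x4 + 3.6x5 ≥ 222.4   (calcium)
  x1, x2, x3, x4, x5 ≥ 0.
The cheapest feasible vertex uses only limestone, soybean meal, sunflower meal; DDGS, cassava meal are not used. Binding constraints: lysine, metabolisable energy, calcium.
That vertex is x2 = 0.5295, x4 = 1.322, x5 = 1.952.
Total cost: 0.1·0.5295 + 0.87·1.322 + 0.45·1.952 = 2.0815.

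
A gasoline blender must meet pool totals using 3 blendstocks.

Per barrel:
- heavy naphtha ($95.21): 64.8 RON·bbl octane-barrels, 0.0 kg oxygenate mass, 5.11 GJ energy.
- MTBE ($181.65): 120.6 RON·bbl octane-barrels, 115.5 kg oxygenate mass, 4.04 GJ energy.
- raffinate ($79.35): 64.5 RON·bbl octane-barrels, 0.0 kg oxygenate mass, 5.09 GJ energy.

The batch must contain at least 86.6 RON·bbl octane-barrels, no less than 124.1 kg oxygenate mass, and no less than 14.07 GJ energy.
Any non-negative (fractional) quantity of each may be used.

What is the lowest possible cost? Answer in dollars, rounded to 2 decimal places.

Set it up as a linear program. Let x1 = barrels of heavy naphtha, x2 = barrels of MTBE, x3 = barrels of raffinate.
min 95.21x1 + 181.65x2 + 79.35x3 with:
  64.8x1 + 120.6x2 + 64.5x3 ≥ 86.6   (octane-barrels)
  115.5x2 ≥ 124.1   (oxygenate mass)
  5.11x1 + 4.04x2 + 5.09x3 ≥ 14.07   (energy)
  x1, x2, x3 ≥ 0.
The optimal basis is {MTBE, raffinate}; heavy naphtha drops out. Binding constraints: oxygenate mass and energy.
Optimal quantities: MTBE = 1.0745 barrels, raffinate = 1.9114 barrels.
Cost = 181.65·1.0745 + 79.35·1.9114 = 346.8525.

$346.85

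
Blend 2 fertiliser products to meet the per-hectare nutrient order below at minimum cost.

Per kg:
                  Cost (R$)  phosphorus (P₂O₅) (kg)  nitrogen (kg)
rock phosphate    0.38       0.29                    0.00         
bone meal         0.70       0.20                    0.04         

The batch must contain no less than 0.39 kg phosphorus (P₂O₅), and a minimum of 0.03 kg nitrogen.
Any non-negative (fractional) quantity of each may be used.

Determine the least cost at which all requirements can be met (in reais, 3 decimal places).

R$0.839

Set it up as a linear program. Let x1 = kg of rock phosphate, x2 = kg of bone meal.
Minimize 0.38x1 + 0.7x2 subject to:
  0.29x1 + 0.2x2 ≥ 0.39   (phosphorus (P₂O₅))
  0.04x2 ≥ 0.03   (nitrogen)
  x1, x2 ≥ 0.
Both inputs are positive at the optimum. Binding constraints: phosphorus (P₂O₅) and nitrogen.
Optimal quantities: rock phosphate = 0.8276 kg, bone meal = 0.75 kg.
Total cost: 0.38·0.8276 + 0.7·0.75 = 0.83949.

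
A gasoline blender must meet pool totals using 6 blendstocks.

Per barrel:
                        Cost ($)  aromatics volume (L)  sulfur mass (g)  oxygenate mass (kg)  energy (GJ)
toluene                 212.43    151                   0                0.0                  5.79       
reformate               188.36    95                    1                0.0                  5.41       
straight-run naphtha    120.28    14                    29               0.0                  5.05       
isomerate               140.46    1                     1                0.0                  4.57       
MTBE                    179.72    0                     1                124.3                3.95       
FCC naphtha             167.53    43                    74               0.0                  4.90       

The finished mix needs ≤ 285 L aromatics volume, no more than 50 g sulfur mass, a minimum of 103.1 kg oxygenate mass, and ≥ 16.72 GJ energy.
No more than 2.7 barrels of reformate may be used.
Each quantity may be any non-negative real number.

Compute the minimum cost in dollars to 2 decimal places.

$504.37

Treat it as an LP. Let x1 = barrels of toluene, x2 = barrels of reformate, x3 = barrels of straight-run naphtha, x4 = barrels of isomerate, x5 = barrels of MTBE, x6 = barrels of FCC naphtha.
Minimize 212.43x1 + 188.36x2 + 120.28x3 + 140.46x4 + 179.72x5 + 167.53x6 subject to:
  151x1 + 95x2 + 14x3 + 1x4 + 43x6 ≤ 285   (aromatics volume)
  1x2 + 29x3 + 1x4 + 1x5 + 74x6 ≤ 50   (sulfur mass)
  124.3x5 ≥ 103.1   (oxygenate mass)
  5.79x1 + 5.41x2 + 5.05x3 + 4.57x4 + 3.95x5 + 4.9x6 ≥ 16.72   (energy)
  x2 ≤ 2.7
  x1, x2, x3, x4, x5, x6 ≥ 0.
The cheapest feasible vertex uses only straight-run naphtha, isomerate, MTBE; toluene, reformate, FCC naphtha are not used. Binding constraints: sulfur mass, oxygenate mass, energy.
So straight-run naphtha = 1.65725 barrels, isomerate = 1.11042 barrels, MTBE = 0.829445 barrels.
Total cost: 120.28·1.65725 + 140.46·1.11042 + 179.72·0.829445 = 504.3715.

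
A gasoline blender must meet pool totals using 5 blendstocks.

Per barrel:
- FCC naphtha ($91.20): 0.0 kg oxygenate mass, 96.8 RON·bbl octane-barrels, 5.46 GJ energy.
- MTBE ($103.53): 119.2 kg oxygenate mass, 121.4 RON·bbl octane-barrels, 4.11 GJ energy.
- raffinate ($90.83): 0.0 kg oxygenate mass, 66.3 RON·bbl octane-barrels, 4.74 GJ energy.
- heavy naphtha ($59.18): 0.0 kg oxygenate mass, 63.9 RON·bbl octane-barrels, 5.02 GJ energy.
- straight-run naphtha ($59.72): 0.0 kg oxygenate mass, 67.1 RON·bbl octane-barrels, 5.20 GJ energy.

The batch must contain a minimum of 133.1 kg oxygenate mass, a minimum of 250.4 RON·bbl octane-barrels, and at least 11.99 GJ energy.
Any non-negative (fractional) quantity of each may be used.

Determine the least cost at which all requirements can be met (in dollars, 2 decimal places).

$216.54

Let x1 = barrels of FCC naphtha, x2 = barrels of MTBE, x3 = barrels of raffinate, x4 = barrels of heavy naphtha, x5 = barrels of straight-run naphtha.
Minimise 91.2x1 + 103.53x2 + 90.83x3 + 59.18x4 + 59.72x5 with:
  119.2x2 ≥ 133.1   (oxygenate mass)
  96.8x1 + 121.4x2 + 66.3x3 + 63.9x4 + 67.1x5 ≥ 250.4   (octane-barrels)
  5.46x1 + 4.11x2 + 4.74x3 + 5.02x4 + 5.2x5 ≥ 11.99   (energy)
  x1, x2, x3, x4, x5 ≥ 0.
The cheapest feasible vertex uses only MTBE, straight-run naphtha; FCC naphtha, raffinate, heavy naphtha are not used. There the octane-barrels and energy constraints are tight.
Optimal quantities: MTBE = 1.3996 barrels, straight-run naphtha = 1.1996 barrels.
Total cost: 103.53·1.3996 + 59.72·1.1996 = 216.5407.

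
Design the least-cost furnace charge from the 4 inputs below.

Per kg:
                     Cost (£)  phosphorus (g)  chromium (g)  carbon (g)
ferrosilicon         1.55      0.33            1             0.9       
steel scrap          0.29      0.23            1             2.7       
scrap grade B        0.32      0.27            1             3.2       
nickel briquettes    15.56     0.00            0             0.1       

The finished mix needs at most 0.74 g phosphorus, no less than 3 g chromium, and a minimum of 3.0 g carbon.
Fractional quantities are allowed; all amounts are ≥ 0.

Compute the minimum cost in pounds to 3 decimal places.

Set it up as a linear program. Let x1 = kg of ferrosilicon, x2 = kg of steel scrap, x3 = kg of scrap grade B, x4 = kg of nickel briquettes.
Minimise 1.55x1 + 0.29x2 + 0.32x3 + 15.56x4 subject to:
  0.33x1 + 0.23x2 + 0.27x3 ≤ 0.74   (phosphorus)
  1x1 + 1x2 + 1x3 ≥ 3   (chromium)
  0.9x1 + 2.7x2 + 3.2x3 + 0.1x4 ≥ 3   (carbon)
  x1, x2, x3, x4 ≥ 0.
At the optimum only steel scrap is positive (ferrosilicon, scrap grade B, nickel briquettes = 0). The chromium requirement is met with equality.
So steel scrap = 3 kg.
Total cost: 0.29·3 = 0.87000.

£0.870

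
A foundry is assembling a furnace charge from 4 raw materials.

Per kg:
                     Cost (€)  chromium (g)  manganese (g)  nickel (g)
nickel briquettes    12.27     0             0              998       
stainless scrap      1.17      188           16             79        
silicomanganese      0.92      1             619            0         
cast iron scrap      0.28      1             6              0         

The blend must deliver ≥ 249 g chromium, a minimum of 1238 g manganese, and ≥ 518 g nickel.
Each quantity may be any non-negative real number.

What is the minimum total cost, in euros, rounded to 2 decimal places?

Let x1 = kg of nickel briquettes, x2 = kg of stainless scrap, x3 = kg of silicomanganese, x4 = kg of cast iron scrap.
min 12.27x1 + 1.17x2 + 0.92x3 + 0.28x4 subject to:
  188x2 + 1x3 + 1x4 ≥ 249   (chromium)
  16x2 + 619x3 + 6x4 ≥ 1238   (manganese)
  998x1 + 79x2 ≥ 518   (nickel)
  x1, x2, x3, x4 ≥ 0.
The cheapest feasible vertex uses only nickel briquettes, stainless scrap, silicomanganese; cast iron scrap is not used. There the chromium, manganese, nickel constraints are tight.
Solving gives x1 = 0.415, x2 = 1.314, x3 = 1.966.
Cost = 12.27·0.415 + 1.17·1.314 + 0.92·1.966 = 8.4382.

€8.44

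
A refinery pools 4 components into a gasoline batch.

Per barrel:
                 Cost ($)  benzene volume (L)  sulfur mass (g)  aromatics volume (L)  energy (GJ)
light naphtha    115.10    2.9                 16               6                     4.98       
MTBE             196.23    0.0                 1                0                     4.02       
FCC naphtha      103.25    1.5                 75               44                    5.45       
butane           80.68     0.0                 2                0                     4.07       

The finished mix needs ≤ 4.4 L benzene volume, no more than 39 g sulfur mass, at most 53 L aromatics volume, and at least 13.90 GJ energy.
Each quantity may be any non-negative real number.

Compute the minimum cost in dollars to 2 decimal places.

Let x1 = barrels of light naphtha, x2 = barrels of MTBE, x3 = barrels of FCC naphtha, x4 = barrels of butane.
Minimize 115.1x1 + 196.23x2 + 103.25x3 + 80.68x4 subject to:
  2.9x1 + 1.5x3 ≤ 4.4   (benzene volume)
  16x1 + 1x2 + 75x3 + 2x4 ≤ 39   (sulfur mass)
  6x1 + 44x3 ≤ 53   (aromatics volume)
  4.98x1 + 4.02x2 + 5.45x3 + 4.07x4 ≥ 13.9   (energy)
  x1, x2, x3, x4 ≥ 0.
The optimal basis is {FCC naphtha, butane}; light naphtha, MTBE drop out. The sulfur mass and energy requirements are met with equality.
So FCC naphtha = 0.44481 barrels, butane = 2.8196 barrels.
Hence cost = 103.25·0.44481 + 80.68·2.8196 = $273.4120.

$273.41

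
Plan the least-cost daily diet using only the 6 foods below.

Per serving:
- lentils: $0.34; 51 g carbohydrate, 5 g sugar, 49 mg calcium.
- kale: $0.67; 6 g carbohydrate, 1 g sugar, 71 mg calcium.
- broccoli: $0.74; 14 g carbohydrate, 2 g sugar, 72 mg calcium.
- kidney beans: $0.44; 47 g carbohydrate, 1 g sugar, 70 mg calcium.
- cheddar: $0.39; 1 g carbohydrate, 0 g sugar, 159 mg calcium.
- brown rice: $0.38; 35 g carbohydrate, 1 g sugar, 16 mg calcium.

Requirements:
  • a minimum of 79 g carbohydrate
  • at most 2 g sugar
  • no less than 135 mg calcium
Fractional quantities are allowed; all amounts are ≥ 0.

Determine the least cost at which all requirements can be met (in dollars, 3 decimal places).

$0.776

Let x1 = servings of lentils, x2 = servings of kale, x3 = servings of broccoli, x4 = servings of kidney beans, x5 = servings of cheddar, x6 = servings of brown rice.
Minimize 0.34x1 + 0.67x2 + 0.74x3 + 0.44x4 + 0.39x5 + 0.38x6 s.t.:
  51x1 + 6x2 + 14x3 + 47x4 + 1x5 + 35x6 ≥ 79   (carbohydrate)
  5x1 + 1x2 + 2x3 + 1x4 + 1x6 ≤ 2   (sugar)
  49x1 + 71x2 + 72x3 + 70x4 + 159x5 + 16x6 ≥ 135   (calcium)
  x1, x2, x3, x4, x5, x6 ≥ 0.
The cheapest feasible vertex uses only lentils, kidney beans, cheddar; kale, broccoli, brown rice are not used. Binding constraints: carbohydrate, sugar, calcium.
So lentils = 0.0822 servings, kidney beans = 1.589 servings, cheddar = 0.1242 servings.
Hence cost = 0.34·0.0822 + 0.44·1.589 + 0.39·0.1242 = $0.77555.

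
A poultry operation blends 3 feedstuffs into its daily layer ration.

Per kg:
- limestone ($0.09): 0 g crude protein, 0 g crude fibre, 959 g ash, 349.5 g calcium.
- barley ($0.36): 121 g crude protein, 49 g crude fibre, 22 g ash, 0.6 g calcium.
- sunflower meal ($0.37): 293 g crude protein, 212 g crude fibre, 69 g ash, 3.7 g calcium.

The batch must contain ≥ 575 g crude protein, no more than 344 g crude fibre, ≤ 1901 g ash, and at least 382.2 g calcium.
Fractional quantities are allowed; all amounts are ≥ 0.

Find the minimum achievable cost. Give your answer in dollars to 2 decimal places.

This is a linear program. Let x1 = kg of limestone, x2 = kg of barley, x3 = kg of sunflower meal.
min 0.09x1 + 0.36x2 + 0.37x3 subject to:
  121x2 + 293x3 ≥ 575   (crude protein)
  49x2 + 212x3 ≤ 344   (crude fibre)
  959x1 + 22x2 + 69x3 ≤ 1901   (ash)
  349.5x1 + 0.6x2 + 3.7x3 ≥ 382.2   (calcium)
  x1, x2, x3 ≥ 0.
All 3 inputs are positive at the optimum. The crude protein, crude fibre, calcium requirements are met with equality.
So limestone = 1.078 kg, barley = 1.869 kg, sunflower meal = 1.191 kg.
Objective = 0.09·1.078 + 0.36·1.869 + 0.37·1.191 = 1.2105.

$1.21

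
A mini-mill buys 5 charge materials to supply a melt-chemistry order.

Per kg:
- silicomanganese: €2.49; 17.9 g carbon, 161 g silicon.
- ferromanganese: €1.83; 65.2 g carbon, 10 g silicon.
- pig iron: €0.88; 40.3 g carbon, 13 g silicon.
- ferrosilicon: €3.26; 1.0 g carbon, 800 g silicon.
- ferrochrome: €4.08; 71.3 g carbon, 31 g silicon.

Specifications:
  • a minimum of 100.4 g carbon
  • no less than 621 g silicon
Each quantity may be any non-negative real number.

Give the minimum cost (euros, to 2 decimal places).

€4.58

Treat it as an LP. Let x1 = kg of silicomanganese, x2 = kg of ferromanganese, x3 = kg of pig iron, x4 = kg of ferrosilicon, x5 = kg of ferrochrome.
Minimise 2.49x1 + 1.83x2 + 0.88x3 + 3.26x4 + 4.08x5 subject to:
  17.9x1 + 65.2x2 + 40.3x3 + 1x4 + 71.3x5 ≥ 100.4   (carbon)
  161x1 + 10x2 + 13x3 + 800x4 + 31x5 ≥ 621   (silicon)
  x1, x2, x3, x4, x5 ≥ 0.
The cheapest feasible vertex uses only pig iron, ferrosilicon; silicomanganese, ferromanganese, ferrochrome are not used. The carbon and silicon requirements are met with equality.
That vertex is x3 = 2.473, x4 = 0.7361.
Objective = 0.88·2.473 + 3.26·0.7361 = 4.5759.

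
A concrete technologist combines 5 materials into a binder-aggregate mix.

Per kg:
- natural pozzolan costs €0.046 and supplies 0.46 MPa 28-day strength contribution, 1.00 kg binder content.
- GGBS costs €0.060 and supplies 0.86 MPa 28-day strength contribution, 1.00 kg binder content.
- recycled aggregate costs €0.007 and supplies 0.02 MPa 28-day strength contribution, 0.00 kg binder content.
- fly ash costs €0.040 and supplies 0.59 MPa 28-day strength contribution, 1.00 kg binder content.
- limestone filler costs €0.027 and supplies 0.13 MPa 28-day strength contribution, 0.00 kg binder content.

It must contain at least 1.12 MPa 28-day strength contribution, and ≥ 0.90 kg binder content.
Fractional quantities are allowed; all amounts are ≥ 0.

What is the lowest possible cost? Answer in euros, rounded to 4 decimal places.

€0.0759

This is a linear program. Let x1 = kg of natural pozzolan, x2 = kg of GGBS, x3 = kg of recycled aggregate, x4 = kg of fly ash, x5 = kg of limestone filler.
min 0.046x1 + 0.06x2 + 0.007x3 + 0.04x4 + 0.027x5 s.t.:
  0.46x1 + 0.86x2 + 0.02x3 + 0.59x4 + 0.13x5 ≥ 1.12   (28-day strength contribution)
  1x1 + 1x2 + 1x4 ≥ 0.9   (binder content)
  x1, x2, x3, x4, x5 ≥ 0.
The cheapest feasible vertex uses only fly ash; natural pozzolan, GGBS, recycled aggregate, limestone filler are not used. There the 28-day strength contribution constraint is tight.
So fly ash = 1.898 kg.
Objective = 0.04·1.898 = 0.075920.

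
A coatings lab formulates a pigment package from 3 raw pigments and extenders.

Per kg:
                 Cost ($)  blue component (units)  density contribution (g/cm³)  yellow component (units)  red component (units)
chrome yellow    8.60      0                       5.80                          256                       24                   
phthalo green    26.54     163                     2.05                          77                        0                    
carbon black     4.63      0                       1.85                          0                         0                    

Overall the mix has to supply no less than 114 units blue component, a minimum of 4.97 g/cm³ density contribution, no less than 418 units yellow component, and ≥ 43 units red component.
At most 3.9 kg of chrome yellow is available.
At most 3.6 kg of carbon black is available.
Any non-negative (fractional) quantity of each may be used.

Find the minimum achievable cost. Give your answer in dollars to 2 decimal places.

$33.97

This is a linear program. Let x1 = kg of chrome yellow, x2 = kg of phthalo green, x3 = kg of carbon black.
Minimize 8.6x1 + 26.54x2 + 4.63x3 subject to:
  163x2 ≥ 114   (blue component)
  5.8x1 + 2.05x2 + 1.85x3 ≥ 4.97   (density contribution)
  256x1 + 77x2 ≥ 418   (yellow component)
  24x1 ≥ 43   (red component)
  x1 ≤ 3.9
  x3 ≤ 3.6
  x1, x2, x3 ≥ 0.
The minimum-cost mix takes nothing from carbon black — only chrome yellow, phthalo green. Binding constraints: blue component and red component.
Solving gives x1 = 1.792, x2 = 0.6994.
Cost = 8.6·1.792 + 26.54·0.6994 = 33.9733.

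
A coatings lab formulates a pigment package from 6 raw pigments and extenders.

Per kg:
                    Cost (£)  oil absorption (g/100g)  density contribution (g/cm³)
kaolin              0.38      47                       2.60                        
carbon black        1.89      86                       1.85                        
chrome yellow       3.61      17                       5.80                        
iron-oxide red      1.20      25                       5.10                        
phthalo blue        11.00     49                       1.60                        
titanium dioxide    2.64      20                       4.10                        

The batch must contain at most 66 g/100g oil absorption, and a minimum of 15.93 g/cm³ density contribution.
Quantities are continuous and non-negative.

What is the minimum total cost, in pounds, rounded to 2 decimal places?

£6.12

Set it up as a linear program. Let x1 = kg of kaolin, x2 = kg of carbon black, x3 = kg of chrome yellow, x4 = kg of iron-oxide red, x5 = kg of phthalo blue, x6 = kg of titanium dioxide.
min 0.38x1 + 1.89x2 + 3.61x3 + 1.2x4 + 11x5 + 2.64x6 with:
  47x1 + 86x2 + 17x3 + 25x4 + 49x5 + 20x6 ≤ 66   (oil absorption)
  2.6x1 + 1.85x2 + 5.8x3 + 5.1x4 + 1.6x5 + 4.1x6 ≥ 15.93   (density contribution)
  x1, x2, x3, x4, x5, x6 ≥ 0.
The optimal basis is {chrome yellow, iron-oxide red}; kaolin, carbon black, phthalo blue, titanium dioxide drop out. There the oil absorption and density contribution constraints are tight.
Optimal quantities: chrome yellow = 1.057 kg, iron-oxide red = 1.921 kg.
Cost = 3.61·1.057 + 1.2·1.921 = 6.1210.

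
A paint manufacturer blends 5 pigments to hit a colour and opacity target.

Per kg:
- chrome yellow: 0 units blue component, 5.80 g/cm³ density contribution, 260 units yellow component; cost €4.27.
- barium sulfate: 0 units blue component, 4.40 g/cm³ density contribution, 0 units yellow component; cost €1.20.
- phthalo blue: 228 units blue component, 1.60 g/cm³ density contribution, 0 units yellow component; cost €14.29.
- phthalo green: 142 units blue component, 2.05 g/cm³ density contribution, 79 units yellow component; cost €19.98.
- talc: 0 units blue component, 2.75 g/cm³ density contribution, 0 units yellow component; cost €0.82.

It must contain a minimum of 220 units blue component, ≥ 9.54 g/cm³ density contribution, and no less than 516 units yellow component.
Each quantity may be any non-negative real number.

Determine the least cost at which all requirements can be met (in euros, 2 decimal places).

€22.26

Treat it as an LP. Let x1 = kg of chrome yellow, x2 = kg of barium sulfate, x3 = kg of phthalo blue, x4 = kg of phthalo green, x5 = kg of talc.
Minimize 4.27x1 + 1.2x2 + 14.29x3 + 19.98x4 + 0.82x5 s.t.:
  228x3 + 142x4 ≥ 220   (blue component)
  5.8x1 + 4.4x2 + 1.6x3 + 2.05x4 + 2.75x5 ≥ 9.54   (density contribution)
  260x1 + 79x4 ≥ 516   (yellow component)
  x1, x2, x3, x4, x5 ≥ 0.
The optimal basis is {chrome yellow, phthalo blue}; barium sulfate, phthalo green, talc drop out. The blue component and yellow component requirements are met with equality.
That vertex is x1 = 1.985, x3 = 0.9649.
Total cost: 4.27·1.985 + 14.29·0.9649 = 22.2644.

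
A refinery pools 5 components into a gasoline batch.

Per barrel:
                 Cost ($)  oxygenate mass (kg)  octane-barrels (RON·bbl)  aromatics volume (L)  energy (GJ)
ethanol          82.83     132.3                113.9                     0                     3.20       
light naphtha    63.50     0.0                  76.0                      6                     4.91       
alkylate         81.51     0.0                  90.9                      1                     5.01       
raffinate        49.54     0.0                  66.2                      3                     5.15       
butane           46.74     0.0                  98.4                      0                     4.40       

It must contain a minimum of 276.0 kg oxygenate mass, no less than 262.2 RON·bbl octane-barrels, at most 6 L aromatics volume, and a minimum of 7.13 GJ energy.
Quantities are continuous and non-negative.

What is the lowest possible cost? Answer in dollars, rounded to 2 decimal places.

This is a linear program. Let x1 = barrels of ethanol, x2 = barrels of light naphtha, x3 = barrels of alkylate, x4 = barrels of raffinate, x5 = barrels of butane.
Minimize 82.83x1 + 63.5x2 + 81.51x3 + 49.54x4 + 46.74x5 s.t.:
  132.3x1 ≥ 276   (oxygenate mass)
  113.9x1 + 76x2 + 90.9x3 + 66.2x4 + 98.4x5 ≥ 262.2   (octane-barrels)
  6x2 + 1x3 + 3x4 ≤ 6   (aromatics volume)
  3.2x1 + 4.91x2 + 5.01x3 + 5.15x4 + 4.4x5 ≥ 7.13   (energy)
  x1, x2, x3, x4, x5 ≥ 0.
The optimal basis is {ethanol, butane}; light naphtha, alkylate, raffinate drop out. Binding constraints: oxygenate mass and octane-barrels.
Optimal quantities: ethanol = 2.0862 barrels, butane = 0.24985 barrels.
Objective = 82.83·2.0862 + 46.74·0.24985 = 184.4779.

$184.48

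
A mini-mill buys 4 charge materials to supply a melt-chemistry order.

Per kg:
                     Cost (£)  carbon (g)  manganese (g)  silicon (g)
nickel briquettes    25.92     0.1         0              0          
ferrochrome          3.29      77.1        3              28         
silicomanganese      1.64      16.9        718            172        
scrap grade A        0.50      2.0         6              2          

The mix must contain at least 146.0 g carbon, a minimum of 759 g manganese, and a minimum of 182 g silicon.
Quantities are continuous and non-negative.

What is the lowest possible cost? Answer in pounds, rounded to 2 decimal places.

£7.20

Let x1 = kg of nickel briquettes, x2 = kg of ferrochrome, x3 = kg of silicomanganese, x4 = kg of scrap grade A.
Minimize 25.92x1 + 3.29x2 + 1.64x3 + 0.5x4 with:
  0.1x1 + 77.1x2 + 16.9x3 + 2x4 ≥ 146   (carbon)
  3x2 + 718x3 + 6x4 ≥ 759   (manganese)
  28x2 + 172x3 + 2x4 ≥ 182   (silicon)
  x1, x2, x3, x4 ≥ 0.
The cheapest feasible vertex uses only ferrochrome, silicomanganese; nickel briquettes, scrap grade A are not used. The carbon and manganese requirements are met with equality.
That vertex is x2 = 1.6635, x3 = 1.0502.
Objective = 3.29·1.6635 + 1.64·1.0502 = 7.1952.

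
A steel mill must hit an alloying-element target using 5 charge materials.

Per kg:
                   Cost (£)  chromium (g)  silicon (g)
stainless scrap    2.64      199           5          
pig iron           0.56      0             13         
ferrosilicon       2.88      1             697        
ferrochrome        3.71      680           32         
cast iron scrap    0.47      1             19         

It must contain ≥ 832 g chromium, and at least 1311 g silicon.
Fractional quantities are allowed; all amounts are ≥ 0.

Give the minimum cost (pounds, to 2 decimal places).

£9.78

Let x1 = kg of stainless scrap, x2 = kg of pig iron, x3 = kg of ferrosilicon, x4 = kg of ferrochrome, x5 = kg of cast iron scrap.
Minimise 2.64x1 + 0.56x2 + 2.88x3 + 3.71x4 + 0.47x5 with:
  199x1 + 1x3 + 680x4 + 1x5 ≥ 832   (chromium)
  5x1 + 13x2 + 697x3 + 32x4 + 19x5 ≥ 1311   (silicon)
  x1, x2, x3, x4, x5 ≥ 0.
The cheapest feasible vertex uses only ferrosilicon, ferrochrome; stainless scrap, pig iron, cast iron scrap are not used. The chromium and silicon requirements are met with equality.
Solving gives x3 = 1.8249, x4 = 1.2208.
Hence cost = 2.88·1.8249 + 3.71·1.2208 = £9.7849.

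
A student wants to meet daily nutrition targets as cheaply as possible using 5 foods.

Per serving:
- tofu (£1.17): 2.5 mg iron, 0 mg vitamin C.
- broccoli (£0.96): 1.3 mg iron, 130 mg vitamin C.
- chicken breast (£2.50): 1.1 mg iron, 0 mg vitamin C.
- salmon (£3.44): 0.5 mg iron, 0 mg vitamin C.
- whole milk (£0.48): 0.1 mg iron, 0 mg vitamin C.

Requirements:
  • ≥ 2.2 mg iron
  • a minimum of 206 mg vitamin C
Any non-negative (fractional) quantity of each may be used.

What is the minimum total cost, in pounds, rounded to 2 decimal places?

Let x1 = servings of tofu, x2 = servings of broccoli, x3 = servings of chicken breast, x4 = servings of salmon, x5 = servings of whole milk.
Minimise 1.17x1 + 0.96x2 + 2.5x3 + 3.44x4 + 0.48x5 with:
  2.5x1 + 1.3x2 + 1.1x3 + 0.5x4 + 0.1x5 ≥ 2.2   (iron)
  130x2 ≥ 206   (vitamin C)
  x1, x2, x3, x4, x5 ≥ 0.
The cheapest feasible vertex uses only tofu, broccoli; chicken breast, salmon, whole milk are not used. The iron and vitamin C requirements are met with equality.
So tofu = 0.056 servings, broccoli = 1.585 servings.
Cost = 1.17·0.056 + 0.96·1.585 = 1.5871.

£1.59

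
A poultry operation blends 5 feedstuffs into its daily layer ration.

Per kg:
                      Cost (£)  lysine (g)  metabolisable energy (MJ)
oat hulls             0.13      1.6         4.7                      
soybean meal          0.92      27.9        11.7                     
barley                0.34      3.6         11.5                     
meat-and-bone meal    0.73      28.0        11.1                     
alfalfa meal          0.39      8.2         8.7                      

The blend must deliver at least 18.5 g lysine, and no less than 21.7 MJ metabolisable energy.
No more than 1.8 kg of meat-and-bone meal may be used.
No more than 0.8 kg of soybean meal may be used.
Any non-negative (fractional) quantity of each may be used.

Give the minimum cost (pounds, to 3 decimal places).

Let x1 = kg of oat hulls, x2 = kg of soybean meal, x3 = kg of barley, x4 = kg of meat-and-bone meal, x5 = kg of alfalfa meal.
Minimise 0.13x1 + 0.92x2 + 0.34x3 + 0.73x4 + 0.39x5 with:
  1.6x1 + 27.9x2 + 3.6x3 + 28x4 + 8.2x5 ≥ 18.5   (lysine)
  4.7x1 + 11.7x2 + 11.5x3 + 11.1x4 + 8.7x5 ≥ 21.7   (metabolisable energy)
  x4 ≤ 1.8
  x2 ≤ 0.8
  x1, x2, x3, x4, x5 ≥ 0.
The cheapest feasible vertex uses only oat hulls, meat-and-bone meal; soybean meal, barley, alfalfa meal are not used. There the lysine and metabolisable energy constraints are tight.
So oat hulls = 3.533 kg, meat-and-bone meal = 0.4588 kg.
Hence cost = 0.13·3.533 + 0.73·0.4588 = £0.79421.

£0.794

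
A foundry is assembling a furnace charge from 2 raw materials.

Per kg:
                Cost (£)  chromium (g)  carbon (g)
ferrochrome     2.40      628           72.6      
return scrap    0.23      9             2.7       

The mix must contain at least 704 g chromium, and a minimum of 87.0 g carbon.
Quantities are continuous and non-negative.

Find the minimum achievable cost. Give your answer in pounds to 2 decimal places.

Treat it as an LP. Let x1 = kg of ferrochrome, x2 = kg of return scrap.
Minimize 2.4x1 + 0.23x2 subject to:
  628x1 + 9x2 ≥ 704   (chromium)
  72.6x1 + 2.7x2 ≥ 87   (carbon)
  x1, x2 ≥ 0.
At the optimum only ferrochrome is positive (return scrap = 0). There the carbon constraint is tight.
That vertex is x1 = 1.198.
Objective = 2.4·1.198 = 2.8752.

£2.88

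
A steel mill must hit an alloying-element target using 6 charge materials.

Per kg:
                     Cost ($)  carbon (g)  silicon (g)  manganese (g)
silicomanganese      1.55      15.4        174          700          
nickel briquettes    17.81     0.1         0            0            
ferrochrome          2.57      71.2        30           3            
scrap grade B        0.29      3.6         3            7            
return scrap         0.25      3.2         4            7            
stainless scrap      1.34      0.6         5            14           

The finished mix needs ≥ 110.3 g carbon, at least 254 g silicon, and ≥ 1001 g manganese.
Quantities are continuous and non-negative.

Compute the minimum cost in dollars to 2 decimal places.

$5.40

Treat it as an LP. Let x1 = kg of silicomanganese, x2 = kg of nickel briquettes, x3 = kg of ferrochrome, x4 = kg of scrap grade B, x5 = kg of return scrap, x6 = kg of stainless scrap.
Minimize 1.55x1 + 17.81x2 + 2.57x3 + 0.29x4 + 0.25x5 + 1.34x6 s.t.:
  15.4x1 + 0.1x2 + 71.2x3 + 3.6x4 + 3.2x5 + 0.6x6 ≥ 110.3   (carbon)
  174x1 + 30x3 + 3x4 + 4x5 + 5x6 ≥ 254   (silicon)
  700x1 + 3x3 + 7x4 + 7x5 + 14x6 ≥ 1001   (manganese)
  x1, x2, x3, x4, x5, x6 ≥ 0.
At the optimum only silicomanganese, ferrochrome are positive (nickel briquettes, scrap grade B, return scrap, stainless scrap = 0). Binding constraints: carbon and manganese.
Optimal quantities: silicomanganese = 1.425 kg, ferrochrome = 1.241 kg.
Total cost: 1.55·1.425 + 2.57·1.241 = 5.3981.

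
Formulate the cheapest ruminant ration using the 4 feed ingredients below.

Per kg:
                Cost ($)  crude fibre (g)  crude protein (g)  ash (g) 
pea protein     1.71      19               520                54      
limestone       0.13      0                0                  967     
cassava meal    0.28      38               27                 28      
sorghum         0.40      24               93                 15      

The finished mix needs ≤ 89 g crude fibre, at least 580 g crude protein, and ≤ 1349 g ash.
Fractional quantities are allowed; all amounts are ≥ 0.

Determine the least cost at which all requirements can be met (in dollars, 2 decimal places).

$1.91

Let x1 = kg of pea protein, x2 = kg of limestone, x3 = kg of cassava meal, x4 = kg of sorghum.
Minimize 1.71x1 + 0.13x2 + 0.28x3 + 0.4x4 s.t.:
  19x1 + 38x3 + 24x4 ≤ 89   (crude fibre)
  520x1 + 27x3 + 93x4 ≥ 580   (crude protein)
  54x1 + 967x2 + 28x3 + 15x4 ≤ 1349   (ash)
  x1, x2, x3, x4 ≥ 0.
The minimum-cost mix takes nothing from limestone, cassava meal, sorghum — only pea protein. There the crude protein constraint is tight.
That vertex is x1 = 1.115.
Objective = 1.71·1.115 = 1.9067.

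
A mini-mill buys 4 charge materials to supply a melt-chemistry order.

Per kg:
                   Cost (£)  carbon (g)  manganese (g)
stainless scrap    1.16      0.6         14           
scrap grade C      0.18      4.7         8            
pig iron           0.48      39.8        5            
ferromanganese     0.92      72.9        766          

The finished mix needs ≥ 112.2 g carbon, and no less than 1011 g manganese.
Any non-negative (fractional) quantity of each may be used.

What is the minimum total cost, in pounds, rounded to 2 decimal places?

Set it up as a linear program. Let x1 = kg of stainless scrap, x2 = kg of scrap grade C, x3 = kg of pig iron, x4 = kg of ferromanganese.
Minimise 1.16x1 + 0.18x2 + 0.48x3 + 0.92x4 s.t.:
  0.6x1 + 4.7x2 + 39.8x3 + 72.9x4 ≥ 112.2   (carbon)
  14x1 + 8x2 + 5x3 + 766x4 ≥ 1011   (manganese)
  x1, x2, x3, x4 ≥ 0.
At the optimum only pig iron, ferromanganese are positive (stainless scrap, scrap grade C = 0). The carbon and manganese requirements are met with equality.
That vertex is x3 = 0.4065, x4 = 1.317.
Objective = 0.48·0.4065 + 0.92·1.317 = 1.4068.

£1.41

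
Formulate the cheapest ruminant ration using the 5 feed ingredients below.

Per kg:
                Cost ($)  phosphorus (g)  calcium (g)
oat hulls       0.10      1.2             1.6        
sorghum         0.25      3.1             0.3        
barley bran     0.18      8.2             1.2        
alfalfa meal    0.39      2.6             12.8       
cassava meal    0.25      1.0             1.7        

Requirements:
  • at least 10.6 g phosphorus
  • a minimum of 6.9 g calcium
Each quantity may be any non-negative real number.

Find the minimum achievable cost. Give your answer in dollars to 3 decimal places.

This is a linear program. Let x1 = kg of oat hulls, x2 = kg of sorghum, x3 = kg of barley bran, x4 = kg of alfalfa meal, x5 = kg of cassava meal.
Minimise 0.1x1 + 0.25x2 + 0.18x3 + 0.39x4 + 0.25x5 subject to:
  1.2x1 + 3.1x2 + 8.2x3 + 2.6x4 + 1x5 ≥ 10.6   (phosphorus)
  1.6x1 + 0.3x2 + 1.2x3 + 12.8x4 + 1.7x5 ≥ 6.9   (calcium)
  x1, x2, x3, x4, x5 ≥ 0.
The optimal basis is {barley bran, alfalfa meal}; oat hulls, sorghum, cassava meal drop out. There the phosphorus and calcium constraints are tight.
Optimal quantities: barley bran = 1.156 kg, alfalfa meal = 0.4307 kg.
Total cost: 0.18·1.156 + 0.39·0.4307 = 0.37605.

$0.376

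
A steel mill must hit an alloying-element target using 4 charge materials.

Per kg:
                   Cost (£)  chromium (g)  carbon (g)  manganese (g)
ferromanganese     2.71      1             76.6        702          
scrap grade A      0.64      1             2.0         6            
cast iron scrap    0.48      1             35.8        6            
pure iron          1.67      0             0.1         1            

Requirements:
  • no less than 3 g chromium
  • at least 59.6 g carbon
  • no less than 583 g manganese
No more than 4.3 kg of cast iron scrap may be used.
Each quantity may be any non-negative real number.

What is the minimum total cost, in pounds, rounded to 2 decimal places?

£3.25

Let x1 = kg of ferromanganese, x2 = kg of scrap grade A, x3 = kg of cast iron scrap, x4 = kg of pure iron.
min 2.71x1 + 0.64x2 + 0.48x3 + 1.67x4 subject to:
  1x1 + 1x2 + 1x3 ≥ 3   (chromium)
  76.6x1 + 2x2 + 35.8x3 + 0.1x4 ≥ 59.6   (carbon)
  702x1 + 6x2 + 6x3 + 1x4 ≥ 583   (manganese)
  x3 ≤ 4.3
  x1, x2, x3, x4 ≥ 0.
The cheapest feasible vertex uses only ferromanganese, cast iron scrap; scrap grade A, pure iron are not used. There the chromium and manganese constraints are tight.
Optimal quantities: ferromanganese = 0.8118 kg, cast iron scrap = 2.188 kg.
Objective = 2.71·0.8118 + 0.48·2.188 = 3.2502.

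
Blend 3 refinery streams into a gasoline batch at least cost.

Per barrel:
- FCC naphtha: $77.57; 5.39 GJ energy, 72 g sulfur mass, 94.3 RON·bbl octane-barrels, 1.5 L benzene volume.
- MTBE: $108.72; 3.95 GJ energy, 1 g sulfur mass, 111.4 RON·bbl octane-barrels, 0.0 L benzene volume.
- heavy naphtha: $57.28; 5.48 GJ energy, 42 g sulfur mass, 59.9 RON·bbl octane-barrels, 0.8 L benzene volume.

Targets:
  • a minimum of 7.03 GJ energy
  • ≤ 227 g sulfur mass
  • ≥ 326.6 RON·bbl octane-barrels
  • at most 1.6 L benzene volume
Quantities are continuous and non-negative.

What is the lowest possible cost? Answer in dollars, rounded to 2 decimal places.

Let x1 = barrels of FCC naphtha, x2 = barrels of MTBE, x3 = barrels of heavy naphtha.
min 77.57x1 + 108.72x2 + 57.28x3 with:
  5.39x1 + 3.95x2 + 5.48x3 ≥ 7.03   (energy)
  72x1 + 1x2 + 42x3 ≤ 227   (sulfur mass)
  94.3x1 + 111.4x2 + 59.9x3 ≥ 326.6   (octane-barrels)
  1.5x1 + 0.8x3 ≤ 1.6   (benzene volume)
  x1, x2, x3 ≥ 0.
At the optimum only FCC naphtha, MTBE are positive (heavy naphtha = 0). There the octane-barrels and benzene volume constraints are tight.
That vertex is x1 = 1.0667, x2 = 2.0288.
Total cost: 77.57·1.0667 + 108.72·2.0288 = 303.3151.

$303.32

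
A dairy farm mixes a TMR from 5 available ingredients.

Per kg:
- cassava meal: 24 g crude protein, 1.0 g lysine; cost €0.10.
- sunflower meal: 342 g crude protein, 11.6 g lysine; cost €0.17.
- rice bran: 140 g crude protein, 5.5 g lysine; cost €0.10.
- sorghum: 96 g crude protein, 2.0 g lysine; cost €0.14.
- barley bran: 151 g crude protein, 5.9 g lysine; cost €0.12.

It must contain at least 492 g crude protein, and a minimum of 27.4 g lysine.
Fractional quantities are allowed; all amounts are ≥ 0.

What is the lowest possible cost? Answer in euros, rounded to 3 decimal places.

€0.402

This is a linear program. Let x1 = kg of cassava meal, x2 = kg of sunflower meal, x3 = kg of rice bran, x4 = kg of sorghum, x5 = kg of barley bran.
Minimize 0.1x1 + 0.17x2 + 0.1x3 + 0.14x4 + 0.12x5 subject to:
  24x1 + 342x2 + 140x3 + 96x4 + 151x5 ≥ 492   (crude protein)
  1x1 + 11.6x2 + 5.5x3 + 2x4 + 5.9x5 ≥ 27.4   (lysine)
  x1, x2, x3, x4, x5 ≥ 0.
The cheapest feasible vertex uses only sunflower meal; cassava meal, rice bran, sorghum, barley bran are not used. Binding constraint: lysine.
That vertex is x2 = 2.362.
Cost = 0.17·2.362 = 0.40154.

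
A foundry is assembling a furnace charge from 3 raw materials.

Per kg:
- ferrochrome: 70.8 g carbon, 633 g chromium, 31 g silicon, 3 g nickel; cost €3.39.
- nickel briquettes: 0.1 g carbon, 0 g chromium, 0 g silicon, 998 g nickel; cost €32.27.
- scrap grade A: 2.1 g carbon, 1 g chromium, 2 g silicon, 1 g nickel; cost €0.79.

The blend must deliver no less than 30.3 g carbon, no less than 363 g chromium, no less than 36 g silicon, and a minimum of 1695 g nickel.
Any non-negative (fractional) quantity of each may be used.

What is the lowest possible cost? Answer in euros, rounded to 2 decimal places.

Let x1 = kg of ferrochrome, x2 = kg of nickel briquettes, x3 = kg of scrap grade A.
min 3.39x1 + 32.27x2 + 0.79x3 s.t.:
  70.8x1 + 0.1x2 + 2.1x3 ≥ 30.3   (carbon)
  633x1 + 1x3 ≥ 363   (chromium)
  31x1 + 2x3 ≥ 36   (silicon)
  3x1 + 998x2 + 1x3 ≥ 1695   (nickel)
  x1, x2, x3 ≥ 0.
The minimum-cost mix takes nothing from scrap grade A — only ferrochrome, nickel briquettes. There the silicon and nickel constraints are tight.
That vertex is x1 = 1.161, x2 = 1.695.
Objective = 3.39·1.161 + 32.27·1.695 = 58.6334.

€58.63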